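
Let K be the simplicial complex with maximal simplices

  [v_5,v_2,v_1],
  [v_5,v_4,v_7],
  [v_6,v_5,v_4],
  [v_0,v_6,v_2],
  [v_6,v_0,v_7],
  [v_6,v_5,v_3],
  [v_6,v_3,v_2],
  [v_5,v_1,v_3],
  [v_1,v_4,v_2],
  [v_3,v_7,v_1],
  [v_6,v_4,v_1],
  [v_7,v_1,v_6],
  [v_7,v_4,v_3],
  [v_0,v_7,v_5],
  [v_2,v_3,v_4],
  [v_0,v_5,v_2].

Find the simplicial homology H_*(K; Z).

H_0 = Z,  H_1 = Z^2,  H_2 = Z.

We work with the vertex ordering v_0 < v_1 < v_2 < v_3 < v_4 < v_5 < v_6 < v_7. The simplices of K, each written with vertices in increasing order, are:

  0-simplices (8): [v_0], [v_1], [v_2], [v_3], [v_4], [v_5], [v_6], [v_7]
  1-simplices (24): (24 of them)
  2-simplices (16): (16 of them)

giving chain groups C_0 ≅ Z^8, C_1 ≅ Z^24, C_2 ≅ Z^16.

∂_1: C_1 → C_0 sends each edge [p,q] (with p < q) to q − p. For instance
  ∂[v_0,v_5] = [v_5] − [v_0].
The resulting 8×24 matrix has rank 7, and its Smith normal form has invariant factors (1,1,1,1,1,1,1).

Boundary ∂_2: C_2 → C_1 acts by ∂[p,q,r] = [q,r] − [p,r] + [p,q]. For instance
  ∂[v_0,v_6,v_7] = [v_6,v_7] − [v_0,v_7] + [v_0,v_6],
  ∂[v_1,v_3,v_5] = [v_3,v_5] − [v_1,v_5] + [v_1,v_3].
This gives a 24×16 integer matrix of rank 15; reducing to Smith normal form yields diagonal entries (1,1,1,1,1,1,1,1,1,1,1,1,1,1,1).

Reading off H_k = ker ∂_k / im ∂_{k+1}:

  H_0: rank C_0 − rank ∂_1 = 8 − 7 = 1, and the invariant factors of ∂_1 are all 1, so H_0 = Z.
  H_1: rank ker ∂_1 − rank ∂_2 = (24 − 7) − 15 = 2, and the invariant factors of ∂_2 are all 1, so H_1 = Z^2.
  H_2: rank ker ∂_2 − rank ∂_3 = (16 − 15) − 0 = 1, and there is no ∂_3, so H_2 = Z.

As a check, the Euler characteristic is 8 − 24 + 16 = 0, which agrees with 1 − 2 + 1 = 0.
(K is a triangulation of the torus T^2.)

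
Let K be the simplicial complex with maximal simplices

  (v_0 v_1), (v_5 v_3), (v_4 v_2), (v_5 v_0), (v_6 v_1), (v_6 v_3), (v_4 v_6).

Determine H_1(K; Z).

We work with the vertex ordering v_0 < v_1 < v_2 < v_3 < v_4 < v_5 < v_6. The simplices of K, each written with vertices in increasing order, are:

  0-simplices (7): [v_0], [v_1], [v_2], [v_3], [v_4], [v_5], [v_6]
  1-simplices (7): [v_0,v_1], [v_0,v_5], [v_1,v_6], [v_2,v_4], [v_3,v_5], [v_3,v_6], [v_4,v_6]

Hence C_0 ≅ Z^7, C_1 ≅ Z^7.

∂_1: C_1 → C_0 is given by ∂[p,q] = [q] − [p].
As a 7×7 matrix over Z this has rank 6, with invariant factors (1,1,1,1,1,1).

Reading off H_k = ker ∂_k / im ∂_{k+1}:

  H_1: rank ker ∂_1 − rank ∂_2 = (7 − 6) − 0 = 1, and there is no ∂_2, so H_1 = Z.

H_1 ≅ Z.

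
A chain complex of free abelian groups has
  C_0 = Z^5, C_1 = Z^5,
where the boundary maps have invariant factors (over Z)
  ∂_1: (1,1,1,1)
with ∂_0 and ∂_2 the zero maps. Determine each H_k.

H_0 = Z,  H_1 = Z.

H_0: b_0 = 5 − 0 − 4 = 1; torsion from ∂_1 factors > 1: none. So H_0 = Z.
H_1: b_1 = 5 − 4 − 0 = 1; torsion from ∂_2 factors > 1: none. So H_1 = Z.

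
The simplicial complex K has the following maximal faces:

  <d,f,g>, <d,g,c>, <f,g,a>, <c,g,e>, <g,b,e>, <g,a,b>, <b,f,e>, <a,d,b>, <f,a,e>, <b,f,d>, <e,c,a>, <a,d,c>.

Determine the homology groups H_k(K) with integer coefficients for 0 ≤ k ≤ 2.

K has 7 vertices, 18 edges, 12 triangles.
rank ∂_0 = 0, rank ∂_1 = 6 ⇒ b_0 = 7 − 0 − 6 = 1; all invariant factors of ∂_1 are 1 so no torsion. So H_0 = Z.
rank ∂_1 = 6, rank ∂_2 = 12 ⇒ b_1 = 18 − 6 − 12 = 0; ∂_2 has invariant factor(s) [2] giving torsion. So H_1 = Z/2.
rank ∂_2 = 12, rank ∂_3 = 0 ⇒ b_2 = 12 − 12 − 0 = 0. So H_2 = 0.

H_0 = Z,  H_1 = Z/2,  H_2 = 0.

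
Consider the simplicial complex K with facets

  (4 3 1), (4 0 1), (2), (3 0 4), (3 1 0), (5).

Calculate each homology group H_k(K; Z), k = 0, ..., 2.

Take the total order 0 < 1 < 2 < 3 < 4 < 5 on the vertex set. Then K (dimension 2) consists of the simplices:

  0-simplices (6): [0], [1], [2], [3], [4], [5]
  1-simplices (6): [0,1], [0,3], [0,4], [1,3], [1,4], [3,4]
  2-simplices (4): [0,1,3], [0,1,4], [0,3,4], [1,3,4]

so the chain groups are C_0 ≅ Z^6, C_1 ≅ Z^6, C_2 ≅ Z^4.

Boundary ∂_1: C_1 → C_0 sends each edge [p,q] (with p < q) to q − p. For instance
  ∂[0,4] = [4] − [0].
This gives a 6×6 integer matrix of rank 3; reducing to Smith normal form yields diagonal entries (1,1,1).

Boundary ∂_2: C_2 → C_1 sends each 2-simplex [p,q,r] to [q,r] − [p,r] + [p,q]. For instance
  ∂[1,3,4] = [3,4] − [1,4] + [1,3],
  ∂[0,1,4] = [1,4] − [0,4] + [0,1].
As a 6×4 matrix over Z this has rank 3, with invariant factors (1,1,1).

From H_k ≅ ker(∂_k) / im(∂_{k+1}) we obtain:

  H_0: rank C_0 − rank ∂_1 = 6 − 3 = 3, and the invariant factors of ∂_1 are all 1, so H_0 ≅ Z^3.
  H_1: rank ker ∂_1 − rank ∂_2 = (6 − 3) − 3 = 0, and the invariant factors of ∂_2 are all 1, so H_1 ≅ 0.
  H_2: rank ker ∂_2 − rank ∂_3 = (4 − 3) − 0 = 1, and there is no ∂_3, so H_2 ≅ Z.

As a check, the Euler characteristic is 6 − 6 + 4 = 4, which agrees with 3 − 0 + 1 = 4.

H_0 = Z^3,  H_1 = 0,  H_2 = Z.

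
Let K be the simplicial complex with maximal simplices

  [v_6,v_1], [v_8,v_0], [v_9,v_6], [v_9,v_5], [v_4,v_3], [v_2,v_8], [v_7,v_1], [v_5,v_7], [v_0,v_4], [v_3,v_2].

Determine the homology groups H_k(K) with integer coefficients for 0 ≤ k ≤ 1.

Fix the vertex order v_0 < v_1 < v_2 < v_3 < v_4 < v_5 < v_6 < v_7 < v_8 < v_9 and write every simplex with vertices in increasing order. Then dim K = 1 and the simplices of K are:

  0-simplices (10): [v_0], [v_1], [v_2], [v_3], [v_4], [v_5], [v_6], [v_7], [v_8], [v_9]
  1-simplices (10): [v_0,v_4], [v_0,v_8], [v_1,v_6], [v_1,v_7], [v_2,v_3], [v_2,v_8], [v_3,v_4], [v_5,v_7], [v_5,v_9], [v_6,v_9]

giving chain groups C_0 ≅ Z^10, C_1 ≅ Z^10.

Boundary ∂_1: C_1 → C_0 sends each edge [p,q] (with p < q) to q − p. For instance
  ∂[v_6,v_9] = [v_9] − [v_6].
As a 10×10 matrix over Z this has rank 8, with invariant factors (1,1,1,1,1,1,1,1).

Computing H_k = (kernel of ∂_k) / (image of ∂_{k+1}):

  H_0: rank C_0 − rank ∂_1 = 10 − 8 = 2, and the invariant factors of ∂_1 are all 1, so H_0 = Z^2.
  H_1: rank ker ∂_1 − rank ∂_2 = (10 − 8) − 0 = 2, and there is no ∂_2, so H_1 = Z^2.

As a check, the Euler characteristic is 10 − 10 = 0, which agrees with 2 − 2 = 0.
(K is a triangulation of the disjoint union of the circle S^1 and the circle S^1.)

H_0 = Z^2,  H_1 = Z^2.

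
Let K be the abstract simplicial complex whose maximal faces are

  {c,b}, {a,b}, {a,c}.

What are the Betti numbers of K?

b_0 = 1, b_1 = 1.

We work with the vertex ordering a < b < c. The simplices of K, each written with vertices in increasing order, are:

  0-simplices (3): a, b, c
  1-simplices (3): ab, ac, bc

so the chain groups are C_0 ≅ Z^3, C_1 ≅ Z^3.

Boundary ∂_1: C_1 → C_0 sends each edge [p,q] (with p < q) to q − p.
As a 3×3 matrix over Z this has rank 2, with invariant factors (1,1).

From H_k ≅ ker(∂_k) / im(∂_{k+1}) we obtain:

  H_0: rank C_0 − rank ∂_1 = 3 − 2 = 1, and the invariant factors of ∂_1 are all 1, so H_0 ≅ Z.
  H_1: rank ker ∂_1 − rank ∂_2 = (3 − 2) − 0 = 1, and there is no ∂_2, so H_1 ≅ Z.

Hence the Betti numbers are b_0 = 1, b_1 = 1.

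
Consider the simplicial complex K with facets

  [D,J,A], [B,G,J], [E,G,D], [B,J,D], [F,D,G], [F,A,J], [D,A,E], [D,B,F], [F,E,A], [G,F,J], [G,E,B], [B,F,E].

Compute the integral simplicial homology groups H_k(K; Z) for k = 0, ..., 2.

H_0 ≅ Z,  H_1 ≅ Z/2Z,  H_2 = 0.

Take the total order A < B < D < E < F < G < J on the vertex set. Then K (dimension 2) consists of the simplices:

  0-simplices (7): A, B, D, E, F, G, J
  1-simplices (18): AD, AE, AF, AJ, BD, BE, BF, BG, BJ, DE, DF, DG, DJ, EF, EG, FG, FJ, GJ
  2-simplices (12): ADE, ADJ, AEF, AFJ, BDF, BDJ, BEF, BEG, BGJ, DEG, DFG, FGJ

so the chain groups are C_0 ≅ Z^7, C_1 ≅ Z^18, C_2 ≅ Z^12.

∂_1: C_1 → C_0 sends each edge [p,q] (with p < q) to q − p. For instance
  ∂GJ = J − G.
As a 7×18 matrix over Z this has rank 6, with invariant factors (1,1,1,1,1,1).

∂_2: C_2 → C_1 sends each 2-simplex [p,q,r] to [q,r] − [p,r] + [p,q]. For instance
  ∂DEG = EG − DG + DE,
  ∂ADJ = DJ − AJ + AD.
As a 18×12 matrix over Z this has rank 12, with invariant factors (1,1,1,1,1,1,1,1,1,1,1,2).

From H_k ≅ ker(∂_k) / im(∂_{k+1}) we obtain:

  H_0: rank C_0 − rank ∂_1 = 7 − 6 = 1, and the invariant factors of ∂_1 are all 1, so H_0 ≅ Z.
  H_1: rank ker ∂_1 − rank ∂_2 = (18 − 6) − 12 = 0, and ∂_2 has invariant factor 2 > 1, so H_1 ≅ Z/2Z.
  H_2: rank ker ∂_2 − rank ∂_3 = (12 − 12) − 0 = 0, and there is no ∂_3, so H_2 ≅ 0.

As a check, the Euler characteristic is 7 − 18 + 12 = 1, which agrees with 1 − 0 + 0 = 1.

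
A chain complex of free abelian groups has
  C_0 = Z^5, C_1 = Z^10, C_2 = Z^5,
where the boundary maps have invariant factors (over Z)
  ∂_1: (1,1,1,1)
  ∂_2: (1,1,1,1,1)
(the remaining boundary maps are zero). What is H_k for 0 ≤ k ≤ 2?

H_0 ≅ Z,  H_1 ≅ Z,  H_2 = 0.

H_0: b_0 = 5 − 0 − 4 = 1; torsion from ∂_1 factors > 1: none. So H_0 ≅ Z.
H_1: b_1 = 10 − 4 − 5 = 1; torsion from ∂_2 factors > 1: none. So H_1 ≅ Z.
H_2: b_2 = 5 − 5 − 0 = 0; torsion from ∂_3 factors > 1: none. So H_2 ≅ 0.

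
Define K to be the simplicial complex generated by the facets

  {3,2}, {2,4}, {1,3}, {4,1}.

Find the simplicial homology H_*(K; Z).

Order the vertices as 1 < 2 < 3 < 4. Listing each simplex with vertices in this order, K has dimension 1 with simplices:

  0-simplices (4): [1], [2], [3], [4]
  1-simplices (4): [1,3], [1,4], [2,3], [2,4]

so the chain groups are C_0 ≅ Z^4, C_1 ≅ Z^4.

The boundary map ∂_1: C_1 → C_0 maps an edge to its endpoints' difference, ∂[p,q] = q − p.
This gives a 4×4 integer matrix of rank 3; reducing to Smith normal form yields diagonal entries (1,1,1).

From H_k ≅ ker(∂_k) / im(∂_{k+1}) we obtain:

  H_0: rank C_0 − rank ∂_1 = 4 − 3 = 1, and the invariant factors of ∂_1 are all 1, so H_0 = Z.
  H_1: rank ker ∂_1 − rank ∂_2 = (4 − 3) − 0 = 1, and there is no ∂_2, so H_1 = Z.

As a check, the Euler characteristic is 4 − 4 = 0, which agrees with 1 − 1 = 0.
(K is a triangulation of the circle S^1.)

H_0 = Z,  H_1 = Z.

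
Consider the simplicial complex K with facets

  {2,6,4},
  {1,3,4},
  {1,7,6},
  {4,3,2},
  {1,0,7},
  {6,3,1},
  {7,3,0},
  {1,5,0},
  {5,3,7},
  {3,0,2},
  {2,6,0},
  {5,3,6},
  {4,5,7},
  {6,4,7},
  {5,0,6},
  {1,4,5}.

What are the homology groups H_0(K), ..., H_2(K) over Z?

Fix the vertex order 0 < 1 < 2 < 3 < 4 < 5 < 6 < 7 and write every simplex with vertices in increasing order. Then dim K = 2 and the simplices of K are:

  0-simplices (8): [0], [1], [2], [3], [4], [5], [6], [7]
  1-simplices (24): (24 of them)
  2-simplices (16): [0,1,5], [0,1,7], [0,2,3], [0,2,6], [0,3,7], [0,5,6], [1,3,4], [1,3,6], [1,4,5], [1,6,7], [2,3,4], [2,4,6], [3,5,6], [3,5,7], [4,5,7], [4,6,7]

so the chain groups are C_0 ≅ Z^8, C_1 ≅ Z^24, C_2 ≅ Z^16.

∂_1: C_1 → C_0 sends each edge [p,q] (with p < q) to q − p. For instance
  ∂[0,1] = [1] − [0].
This gives a 8×24 integer matrix of rank 7; reducing to Smith normal form yields diagonal entries (1,1,1,1,1,1,1).

∂_2: C_2 → C_1 maps a triangle to the signed sum of its edges. For instance
  ∂[0,3,7] = [3,7] − [0,7] + [0,3],
  ∂[3,5,7] = [5,7] − [3,7] + [3,5].
The 24×16 boundary matrix has rank 15 and Smith normal form diag(1,1,1,1,1,1,1,1,1,1,1,1,1,1,1).

Now H_k = ker ∂_k / im ∂_{k+1}, so:

  H_0: rank C_0 − rank ∂_1 = 8 − 7 = 1, and the invariant factors of ∂_1 are all 1, so H_0 ≅ Z.
  H_1: rank ker ∂_1 − rank ∂_2 = (24 − 7) − 15 = 2, and the invariant factors of ∂_2 are all 1, so H_1 ≅ Z^2.
  H_2: rank ker ∂_2 − rank ∂_3 = (16 − 15) − 0 = 1, and there is no ∂_3, so H_2 ≅ Z.

(K is a triangulation of the torus T^2.)

H_0 ≅ Z,  H_1 ≅ Z^2,  H_2 ≅ Z.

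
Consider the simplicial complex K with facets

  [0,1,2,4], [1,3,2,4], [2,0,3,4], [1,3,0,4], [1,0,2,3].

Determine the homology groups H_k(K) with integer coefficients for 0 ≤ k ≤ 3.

H_0 = Z,  H_1 = 0,  H_2 = 0,  H_3 = Z.

We work with the vertex ordering 0 < 1 < 2 < 3 < 4. The simplices of K, each written with vertices in increasing order, are:

  0-simplices (5): [0], [1], [2], [3], [4]
  1-simplices (10): [0,1], [0,2], [0,3], [0,4], [1,2], [1,3], [1,4], [2,3], [2,4], [3,4]
  2-simplices (10): [0,1,2], [0,1,3], [0,1,4], [0,2,3], [0,2,4], [0,3,4], [1,2,3], [1,2,4], [1,3,4], [2,3,4]
  3-simplices (5): [0,1,2,3], [0,1,2,4], [0,1,3,4], [0,2,3,4], [1,2,3,4]

giving chain groups C_0 ≅ Z^5, C_1 ≅ Z^10, C_2 ≅ Z^10, C_3 ≅ Z^5.

Boundary ∂_1: C_1 → C_0 maps an edge to its endpoints' difference, ∂[p,q] = q − p. For instance
  ∂[0,4] = [4] − [0].
The resulting 5×10 matrix has rank 4, and its Smith normal form has invariant factors (1,1,1,1).

∂_2: C_2 → C_1 acts by ∂[p,q,r] = [q,r] − [p,r] + [p,q]. For instance
  ∂[0,3,4] = [3,4] − [0,4] + [0,3],
  ∂[0,1,3] = [1,3] − [0,3] + [0,1].
As a 10×10 matrix over Z this has rank 6, with invariant factors (1,1,1,1,1,1).

Boundary ∂_3: C_3 → C_2 sends each 3-simplex σ to the alternating sum Σ_i (−1)^i (σ with its i-th vertex removed). For instance
  ∂[1,2,3,4] = [2,3,4] − [1,3,4] + [1,2,4] − [1,2,3],
  ∂[0,1,2,4] = [1,2,4] − [0,2,4] + [0,1,4] − [0,1,2].
As a 10×5 matrix over Z this has rank 4, with invariant factors (1,1,1,1).

Now H_k = ker ∂_k / im ∂_{k+1}, so:

  H_0: rank C_0 − rank ∂_1 = 5 − 4 = 1, and the invariant factors of ∂_1 are all 1, so H_0 ≅ Z.
  H_1: rank ker ∂_1 − rank ∂_2 = (10 − 4) − 6 = 0, and the invariant factors of ∂_2 are all 1, so H_1 ≅ 0.
  H_2: rank ker ∂_2 − rank ∂_3 = (10 − 6) − 4 = 0, and the invariant factors of ∂_3 are all 1, so H_2 ≅ 0.
  H_3: rank ker ∂_3 − rank ∂_4 = (5 − 4) − 0 = 1, and there is no ∂_4, so H_3 ≅ Z.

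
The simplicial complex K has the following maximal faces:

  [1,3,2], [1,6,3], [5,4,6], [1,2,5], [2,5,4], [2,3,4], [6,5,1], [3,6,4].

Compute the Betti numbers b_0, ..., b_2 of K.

Order the vertices as 1 < 2 < 3 < 4 < 5 < 6. Listing each simplex with vertices in this order, K has dimension 2 with simplices:

  0-simplices (6): [1], [2], [3], [4], [5], [6]
  1-simplices (12): [1,2], [1,3], [1,5], [1,6], [2,3], [2,4], [2,5], [3,4], [3,6], [4,5], [4,6], [5,6]
  2-simplices (8): [1,2,3], [1,2,5], [1,3,6], [1,5,6], [2,3,4], [2,4,5], [3,4,6], [4,5,6]

Hence C_0 ≅ Z^6, C_1 ≅ Z^12, C_2 ≅ Z^8.

∂_1: C_1 → C_0 sends each edge [p,q] (with p < q) to q − p.
As a 6×12 matrix over Z this has rank 5, with invariant factors (1,1,1,1,1).

The boundary map ∂_2: C_2 → C_1 sends each 2-simplex [p,q,r] to [q,r] − [p,r] + [p,q]. For instance
  ∂[2,3,4] = [3,4] − [2,4] + [2,3],
  ∂[4,5,6] = [5,6] − [4,6] + [4,5].
This gives a 12×8 integer matrix of rank 7; reducing to Smith normal form yields diagonal entries (1,1,1,1,1,1,1).

From H_k ≅ ker(∂_k) / im(∂_{k+1}) we obtain:

  H_0: rank C_0 − rank ∂_1 = 6 − 5 = 1, and the invariant factors of ∂_1 are all 1, so H_0 = Z.
  H_1: rank ker ∂_1 − rank ∂_2 = (12 − 5) − 7 = 0, and the invariant factors of ∂_2 are all 1, so H_1 = 0.
  H_2: rank ker ∂_2 − rank ∂_3 = (8 − 7) − 0 = 1, and there is no ∂_3, so H_2 = Z.

(K is a triangulation of the 2-sphere S^2.)

Hence the Betti numbers are b_0 = 1, b_1 = 0, b_2 = 1.

b_0 = 1, b_1 = 0, b_2 = 1.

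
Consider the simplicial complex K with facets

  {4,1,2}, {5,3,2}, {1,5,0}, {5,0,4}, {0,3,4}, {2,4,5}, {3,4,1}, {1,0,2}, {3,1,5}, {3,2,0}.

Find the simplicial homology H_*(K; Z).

H_0 = Z,  H_1 = Z/2,  H_2 = 0.

Order the vertices as 0 < 1 < 2 < 3 < 4 < 5. Listing each simplex with vertices in this order, K has dimension 2 with simplices:

  0-simplices (6): [0], [1], [2], [3], [4], [5]
  1-simplices (15): [0,1], [0,2], [0,3], [0,4], [0,5], [1,2], [1,3], [1,4], [1,5], [2,3], [2,4], [2,5], [3,4], [3,5], [4,5]
  2-simplices (10): [0,1,2], [0,1,5], [0,2,3], [0,3,4], [0,4,5], [1,2,4], [1,3,4], [1,3,5], [2,3,5], [2,4,5]

so the chain groups are C_0 ≅ Z^6, C_1 ≅ Z^15, C_2 ≅ Z^10.

∂_1: C_1 → C_0 sends each edge [p,q] (with p < q) to q − p.
The resulting 6×15 matrix has rank 5, and its Smith normal form has invariant factors (1,1,1,1,1).

Boundary ∂_2: C_2 → C_1 sends each 2-simplex [p,q,r] to [q,r] − [p,r] + [p,q]. For instance
  ∂[2,4,5] = [4,5] − [2,5] + [2,4],
  ∂[0,4,5] = [4,5] − [0,5] + [0,4].
This gives a 15×10 integer matrix of rank 10; reducing to Smith normal form yields diagonal entries (1,1,1,1,1,1,1,1,1,2).

From H_k ≅ ker(∂_k) / im(∂_{k+1}) we obtain:

  H_0: rank C_0 − rank ∂_1 = 6 − 5 = 1, and the invariant factors of ∂_1 are all 1, so H_0 ≅ Z.
  H_1: rank ker ∂_1 − rank ∂_2 = (15 − 5) − 10 = 0, and ∂_2 has invariant factor 2 > 1, so H_1 ≅ Z/2.
  H_2: rank ker ∂_2 − rank ∂_3 = (10 − 10) − 0 = 0, and there is no ∂_3, so H_2 ≅ 0.

As a check, the Euler characteristic is 6 − 15 + 10 = 1, which agrees with 1 − 0 + 0 = 1.
(K is a triangulation of the real projective plane RP^2.)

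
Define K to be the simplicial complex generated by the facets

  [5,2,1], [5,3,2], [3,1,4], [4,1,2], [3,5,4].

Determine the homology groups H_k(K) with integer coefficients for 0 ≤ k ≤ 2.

Take the total order 1 < 2 < 3 < 4 < 5 on the vertex set. Then K (dimension 2) consists of the simplices:

  0-simplices (5): [1], [2], [3], [4], [5]
  1-simplices (10): [1,2], [1,3], [1,4], [1,5], [2,3], [2,4], [2,5], [3,4], [3,5], [4,5]
  2-simplices (5): [1,2,4], [1,2,5], [1,3,4], [2,3,5], [3,4,5]

Hence C_0 ≅ Z^5, C_1 ≅ Z^10, C_2 ≅ Z^5.

∂_1: C_1 → C_0 maps an edge to its endpoints' difference, ∂[p,q] = q − p.
The 5×10 boundary matrix has rank 4 and Smith normal form diag(1,1,1,1).

Boundary ∂_2: C_2 → C_1 sends each 2-simplex [p,q,r] to [q,r] − [p,r] + [p,q]. For instance
  ∂[3,4,5] = [4,5] − [3,5] + [3,4],
  ∂[2,3,5] = [3,5] − [2,5] + [2,3].
The resulting 10×5 matrix has rank 5, and its Smith normal form has invariant factors (1,1,1,1,1).

Reading off H_k = ker ∂_k / im ∂_{k+1}:

  H_0: rank C_0 − rank ∂_1 = 5 − 4 = 1, and the invariant factors of ∂_1 are all 1, so H_0 ≅ Z.
  H_1: rank ker ∂_1 − rank ∂_2 = (10 − 4) − 5 = 1, and the invariant factors of ∂_2 are all 1, so H_1 ≅ Z.
  H_2: rank ker ∂_2 − rank ∂_3 = (5 − 5) − 0 = 0, and there is no ∂_3, so H_2 ≅ 0.

As a check, the Euler characteristic is 5 − 10 + 5 = 0, which agrees with 1 − 1 + 0 = 0.

H_0 = Z,  H_1 = Z,  H_2 = 0.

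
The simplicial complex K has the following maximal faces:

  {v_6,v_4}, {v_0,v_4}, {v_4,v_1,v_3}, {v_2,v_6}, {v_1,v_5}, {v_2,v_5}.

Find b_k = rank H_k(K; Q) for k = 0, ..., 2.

b_0 = 1, b_1 = 1, b_2 = 0.

Order the vertices as v_0 < v_1 < v_2 < v_3 < v_4 < v_5 < v_6. Listing each simplex with vertices in this order, K has dimension 2 with simplices:

  0-simplices (7): [v_0], [v_1], [v_2], [v_3], [v_4], [v_5], [v_6]
  1-simplices (8): [v_0,v_4], [v_1,v_3], [v_1,v_4], [v_1,v_5], [v_2,v_5], [v_2,v_6], [v_3,v_4], [v_4,v_6]
  2-simplices (1): [v_1,v_3,v_4]

Hence C_0 ≅ Z^7, C_1 ≅ Z^8, C_2 ≅ Z^1.

∂_1: C_1 → C_0 is given by ∂[p,q] = [q] − [p].
As a 7×8 matrix over Z this has rank 6, with invariant factors (1,1,1,1,1,1).

Boundary ∂_2: C_2 → C_1 acts by ∂[p,q,r] = [q,r] − [p,r] + [p,q]. For instance
  ∂[v_1,v_3,v_4] = [v_3,v_4] − [v_1,v_4] + [v_1,v_3].
The 8×1 boundary matrix has rank 1 and Smith normal form diag(1).

Computing H_k = (kernel of ∂_k) / (image of ∂_{k+1}):

  H_0: rank C_0 − rank ∂_1 = 7 − 6 = 1, and the invariant factors of ∂_1 are all 1, so H_0 ≅ Z.
  H_1: rank ker ∂_1 − rank ∂_2 = (8 − 6) − 1 = 1, and the invariant factors of ∂_2 are all 1, so H_1 ≅ Z.
  H_2: rank ker ∂_2 − rank ∂_3 = (1 − 1) − 0 = 0, and there is no ∂_3, so H_2 ≅ 0.

Hence the Betti numbers are b_0 = 1, b_1 = 1, b_2 = 0.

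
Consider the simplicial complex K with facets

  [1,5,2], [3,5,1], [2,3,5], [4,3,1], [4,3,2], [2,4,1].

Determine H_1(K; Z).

H_1 = 0.

Take the total order 1 < 2 < 3 < 4 < 5 on the vertex set. Then K (dimension 2) consists of the simplices:

  0-simplices (5): [1], [2], [3], [4], [5]
  1-simplices (9): [1,2], [1,3], [1,4], [1,5], [2,3], [2,4], [2,5], [3,4], [3,5]
  2-simplices (6): [1,2,4], [1,2,5], [1,3,4], [1,3,5], [2,3,4], [2,3,5]

Hence C_0 ≅ Z^5, C_1 ≅ Z^9, C_2 ≅ Z^6.

∂_1: C_1 → C_0 sends each edge [p,q] (with p < q) to q − p. For instance
  ∂[3,5] = [5] − [3].
The 5×9 boundary matrix has rank 4 and Smith normal form diag(1,1,1,1).

The boundary map ∂_2: C_2 → C_1 sends each 2-simplex [p,q,r] to [q,r] − [p,r] + [p,q]. For instance
  ∂[1,3,5] = [3,5] − [1,5] + [1,3],
  ∂[1,3,4] = [3,4] − [1,4] + [1,3].
The resulting 9×6 matrix has rank 5, and its Smith normal form has invariant factors (1,1,1,1,1).

Now H_k = ker ∂_k / im ∂_{k+1}, so:

  H_1: rank ker ∂_1 − rank ∂_2 = (9 − 4) − 5 = 0, and the invariant factors of ∂_2 are all 1, so H_1 = 0.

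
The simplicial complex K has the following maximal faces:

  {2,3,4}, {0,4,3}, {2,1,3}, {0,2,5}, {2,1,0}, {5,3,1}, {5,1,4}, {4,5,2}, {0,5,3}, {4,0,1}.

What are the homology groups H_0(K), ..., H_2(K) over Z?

Order the vertices as 0 < 1 < 2 < 3 < 4 < 5. Listing each simplex with vertices in this order, K has dimension 2 with simplices:

  0-simplices (6): [0], [1], [2], [3], [4], [5]
  1-simplices (15): [0,1], [0,2], [0,3], [0,4], [0,5], [1,2], [1,3], [1,4], [1,5], [2,3], [2,4], [2,5], [3,4], [3,5], [4,5]
  2-simplices (10): [0,1,2], [0,1,4], [0,2,5], [0,3,4], [0,3,5], [1,2,3], [1,3,5], [1,4,5], [2,3,4], [2,4,5]

giving chain groups C_0 ≅ Z^6, C_1 ≅ Z^15, C_2 ≅ Z^10.

The boundary map ∂_1: C_1 → C_0 is given by ∂[p,q] = [q] − [p]. For instance
  ∂[0,4] = [4] − [0].
This gives a 6×15 integer matrix of rank 5; reducing to Smith normal form yields diagonal entries (1,1,1,1,1).

Boundary ∂_2: C_2 → C_1 maps a triangle to the signed sum of its edges. For instance
  ∂[0,3,4] = [3,4] − [0,4] + [0,3],
  ∂[0,3,5] = [3,5] − [0,5] + [0,3].
The 15×10 boundary matrix has rank 10 and Smith normal form diag(1,1,1,1,1,1,1,1,1,2).

Reading off H_k = ker ∂_k / im ∂_{k+1}:

  H_0: rank C_0 − rank ∂_1 = 6 − 5 = 1, and the invariant factors of ∂_1 are all 1, so H_0 ≅ Z.
  H_1: rank ker ∂_1 − rank ∂_2 = (15 − 5) − 10 = 0, and ∂_2 has invariant factor 2 > 1, so H_1 ≅ Z/2.
  H_2: rank ker ∂_2 − rank ∂_3 = (10 − 10) − 0 = 0, and there is no ∂_3, so H_2 ≅ 0.

H_0 = Z,  H_1 = Z/2,  H_2 = 0.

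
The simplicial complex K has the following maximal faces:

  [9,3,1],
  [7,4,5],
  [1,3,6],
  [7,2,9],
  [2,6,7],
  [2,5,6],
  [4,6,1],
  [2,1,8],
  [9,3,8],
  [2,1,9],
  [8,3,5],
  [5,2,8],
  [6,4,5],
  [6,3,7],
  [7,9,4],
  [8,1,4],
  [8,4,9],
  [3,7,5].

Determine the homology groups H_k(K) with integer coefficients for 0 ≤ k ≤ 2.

H_0 ≅ Z,  H_1 ≅ Z ⊕ Z/2Z,  H_2 = 0.

We work with the vertex ordering 1 < 2 < 3 < 4 < 5 < 6 < 7 < 8 < 9. The simplices of K, each written with vertices in increasing order, are:

  0-simplices (9): [1], [2], [3], [4], [5], [6], [7], [8], [9]
  1-simplices (27): (27 of them)
  2-simplices (18): [1,2,8], [1,2,9], [1,3,6], [1,3,9], [1,4,6], [1,4,8], [2,5,6], [2,5,8], [2,6,7], [2,7,9], [3,5,7], [3,5,8], [3,6,7], [3,8,9], [4,5,6], [4,5,7], [4,7,9], [4,8,9]

Hence C_0 ≅ Z^9, C_1 ≅ Z^27, C_2 ≅ Z^18.

The boundary map ∂_1: C_1 → C_0 sends each edge [p,q] (with p < q) to q − p. For instance
  ∂[1,8] = [8] − [1].
The resulting 9×27 matrix has rank 8, and its Smith normal form has invariant factors (1,1,1,1,1,1,1,1).

Boundary ∂_2: C_2 → C_1 sends each 2-simplex [p,q,r] to [q,r] − [p,r] + [p,q]. For instance
  ∂[3,6,7] = [6,7] − [3,7] + [3,6],
  ∂[2,7,9] = [7,9] − [2,9] + [2,7].
The resulting 27×18 matrix has rank 18, and its Smith normal form has invariant factors (1,1,1,1,1,1,1,1,1,1,1,1,1,1,1,1,1,2).

Reading off H_k = ker ∂_k / im ∂_{k+1}:

  H_0: rank C_0 − rank ∂_1 = 9 − 8 = 1, and the invariant factors of ∂_1 are all 1, so H_0 = Z.
  H_1: rank ker ∂_1 − rank ∂_2 = (27 − 8) − 18 = 1, and ∂_2 has invariant factor 2 > 1, so H_1 = Z ⊕ Z/2Z.
  H_2: rank ker ∂_2 − rank ∂_3 = (18 − 18) − 0 = 0, and there is no ∂_3, so H_2 = 0.

As a check, the Euler characteristic is 9 − 27 + 18 = 0, which agrees with 1 − 1 + 0 = 0.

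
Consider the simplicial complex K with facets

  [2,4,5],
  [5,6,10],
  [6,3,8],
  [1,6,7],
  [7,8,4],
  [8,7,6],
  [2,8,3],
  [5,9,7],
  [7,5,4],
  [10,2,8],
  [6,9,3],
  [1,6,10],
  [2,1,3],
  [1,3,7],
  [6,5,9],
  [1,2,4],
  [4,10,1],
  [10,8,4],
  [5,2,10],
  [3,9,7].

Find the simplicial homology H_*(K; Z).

H_0 ≅ Z,  H_1 ≅ Z ⊕ Z/2Z,  H_2 = 0.

Fix the vertex order 1 < 2 < 3 < 4 < 5 < 6 < 7 < 8 < 9 < 10 and write every simplex with vertices in increasing order. Then dim K = 2 and the simplices of K are:

  0-simplices (10): [1], [2], [3], [4], [5], [6], [7], [8], [9], [10]
  1-simplices (30): (30 of them)
  2-simplices (20): (20 of them)

giving chain groups C_0 ≅ Z^10, C_1 ≅ Z^30, C_2 ≅ Z^20.

Boundary ∂_1: C_1 → C_0 maps an edge to its endpoints' difference, ∂[p,q] = q − p.
This gives a 10×30 integer matrix of rank 9; reducing to Smith normal form yields diagonal entries (1,1,1,1,1,1,1,1,1).

∂_2: C_2 → C_1 sends each 2-simplex [p,q,r] to [q,r] − [p,r] + [p,q]. For instance
  ∂[6,7,8] = [7,8] − [6,8] + [6,7],
  ∂[1,2,4] = [2,4] − [1,4] + [1,2].
This gives a 30×20 integer matrix of rank 20; reducing to Smith normal form yields diagonal entries (1,1,1,1,1,1,1,1,1,1,1,1,1,1,1,1,1,1,1,2).

Reading off H_k = ker ∂_k / im ∂_{k+1}:

  H_0: rank C_0 − rank ∂_1 = 10 − 9 = 1, and the invariant factors of ∂_1 are all 1, so H_0 ≅ Z.
  H_1: rank ker ∂_1 − rank ∂_2 = (30 − 9) − 20 = 1, and ∂_2 has invariant factor 2 > 1, so H_1 ≅ Z ⊕ Z/2Z.
  H_2: rank ker ∂_2 − rank ∂_3 = (20 − 20) − 0 = 0, and there is no ∂_3, so H_2 ≅ 0.

As a check, the Euler characteristic is 10 − 30 + 20 = 0, which agrees with 1 − 1 + 0 = 0.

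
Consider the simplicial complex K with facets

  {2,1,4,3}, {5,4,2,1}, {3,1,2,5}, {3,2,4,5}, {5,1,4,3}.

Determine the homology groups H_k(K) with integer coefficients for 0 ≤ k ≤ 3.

Order the vertices as 1 < 2 < 3 < 4 < 5. Listing each simplex with vertices in this order, K has dimension 3 with simplices:

  0-simplices (5): [1], [2], [3], [4], [5]
  1-simplices (10): [1,2], [1,3], [1,4], [1,5], [2,3], [2,4], [2,5], [3,4], [3,5], [4,5]
  2-simplices (10): [1,2,3], [1,2,4], [1,2,5], [1,3,4], [1,3,5], [1,4,5], [2,3,4], [2,3,5], [2,4,5], [3,4,5]
  3-simplices (5): [1,2,3,4], [1,2,3,5], [1,2,4,5], [1,3,4,5], [2,3,4,5]

giving chain groups C_0 ≅ Z^5, C_1 ≅ Z^10, C_2 ≅ Z^10, C_3 ≅ Z^5.

Boundary ∂_1: C_1 → C_0 sends each edge [p,q] (with p < q) to q − p.
This gives a 5×10 integer matrix of rank 4; reducing to Smith normal form yields diagonal entries (1,1,1,1).

The boundary map ∂_2: C_2 → C_1 sends each 2-simplex [p,q,r] to [q,r] − [p,r] + [p,q]. For instance
  ∂[2,4,5] = [4,5] − [2,5] + [2,4],
  ∂[1,3,4] = [3,4] − [1,4] + [1,3].
This gives a 10×10 integer matrix of rank 6; reducing to Smith normal form yields diagonal entries (1,1,1,1,1,1).

The boundary map ∂_3: C_3 → C_2 sends each 3-simplex σ to the alternating sum Σ_i (−1)^i (σ with its i-th vertex removed). For instance
  ∂[1,3,4,5] = [3,4,5] − [1,4,5] + [1,3,5] − [1,3,4],
  ∂[1,2,3,5] = [2,3,5] − [1,3,5] + [1,2,5] − [1,2,3].
The 10×5 boundary matrix has rank 4 and Smith normal form diag(1,1,1,1).

Now H_k = ker ∂_k / im ∂_{k+1}, so:

  H_0: rank C_0 − rank ∂_1 = 5 − 4 = 1, and the invariant factors of ∂_1 are all 1, so H_0 = Z.
  H_1: rank ker ∂_1 − rank ∂_2 = (10 − 4) − 6 = 0, and the invariant factors of ∂_2 are all 1, so H_1 = 0.
  H_2: rank ker ∂_2 − rank ∂_3 = (10 − 6) − 4 = 0, and the invariant factors of ∂_3 are all 1, so H_2 = 0.
  H_3: rank ker ∂_3 − rank ∂_4 = (5 − 4) − 0 = 1, and there is no ∂_4, so H_3 = Z.

H_0 ≅ Z,  H_1 = 0,  H_2 = 0,  H_3 ≅ Z.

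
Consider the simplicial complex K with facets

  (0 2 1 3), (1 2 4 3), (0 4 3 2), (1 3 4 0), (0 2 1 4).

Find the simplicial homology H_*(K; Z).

H_0 = Z,  H_1 = 0,  H_2 = 0,  H_3 = Z.

Fix the vertex order 0 < 1 < 2 < 3 < 4 and write every simplex with vertices in increasing order. Then dim K = 3 and the simplices of K are:

  0-simplices (5): [0], [1], [2], [3], [4]
  1-simplices (10): [0,1], [0,2], [0,3], [0,4], [1,2], [1,3], [1,4], [2,3], [2,4], [3,4]
  2-simplices (10): [0,1,2], [0,1,3], [0,1,4], [0,2,3], [0,2,4], [0,3,4], [1,2,3], [1,2,4], [1,3,4], [2,3,4]
  3-simplices (5): [0,1,2,3], [0,1,2,4], [0,1,3,4], [0,2,3,4], [1,2,3,4]

giving chain groups C_0 ≅ Z^5, C_1 ≅ Z^10, C_2 ≅ Z^10, C_3 ≅ Z^5.

∂_1: C_1 → C_0 is given by ∂[p,q] = [q] − [p].
The resulting 5×10 matrix has rank 4, and its Smith normal form has invariant factors (1,1,1,1).

The boundary map ∂_2: C_2 → C_1 acts by ∂[p,q,r] = [q,r] − [p,r] + [p,q]. For instance
  ∂[1,2,3] = [2,3] − [1,3] + [1,2],
  ∂[2,3,4] = [3,4] − [2,4] + [2,3].
The 10×10 boundary matrix has rank 6 and Smith normal form diag(1,1,1,1,1,1).

Boundary ∂_3: C_3 → C_2 sends each 3-simplex σ to the alternating sum Σ_i (−1)^i (σ with its i-th vertex removed). For instance
  ∂[1,2,3,4] = [2,3,4] − [1,3,4] + [1,2,4] − [1,2,3],
  ∂[0,1,3,4] = [1,3,4] − [0,3,4] + [0,1,4] − [0,1,3].
This gives a 10×5 integer matrix of rank 4; reducing to Smith normal form yields diagonal entries (1,1,1,1).

Now H_k = ker ∂_k / im ∂_{k+1}, so:

  H_0: rank C_0 − rank ∂_1 = 5 − 4 = 1, and the invariant factors of ∂_1 are all 1, so H_0 ≅ Z.
  H_1: rank ker ∂_1 − rank ∂_2 = (10 − 4) − 6 = 0, and the invariant factors of ∂_2 are all 1, so H_1 ≅ 0.
  H_2: rank ker ∂_2 − rank ∂_3 = (10 − 6) − 4 = 0, and the invariant factors of ∂_3 are all 1, so H_2 ≅ 0.
  H_3: rank ker ∂_3 − rank ∂_4 = (5 − 4) − 0 = 1, and there is no ∂_4, so H_3 ≅ Z.

(K is a triangulation of the 3-sphere S^3.)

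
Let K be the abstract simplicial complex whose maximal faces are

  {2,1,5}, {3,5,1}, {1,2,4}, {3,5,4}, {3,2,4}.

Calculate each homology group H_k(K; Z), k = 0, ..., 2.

H_0 ≅ Z,  H_1 ≅ Z,  H_2 = 0.

Fix the vertex order 1 < 2 < 3 < 4 < 5 and write every simplex with vertices in increasing order. Then dim K = 2 and the simplices of K are:

  0-simplices (5): [1], [2], [3], [4], [5]
  1-simplices (10): [1,2], [1,3], [1,4], [1,5], [2,3], [2,4], [2,5], [3,4], [3,5], [4,5]
  2-simplices (5): [1,2,4], [1,2,5], [1,3,5], [2,3,4], [3,4,5]

giving chain groups C_0 ≅ Z^5, C_1 ≅ Z^10, C_2 ≅ Z^5.

∂_1: C_1 → C_0 sends each edge [p,q] (with p < q) to q − p.
This gives a 5×10 integer matrix of rank 4; reducing to Smith normal form yields diagonal entries (1,1,1,1).

∂_2: C_2 → C_1 acts by ∂[p,q,r] = [q,r] − [p,r] + [p,q]. For instance
  ∂[3,4,5] = [4,5] − [3,5] + [3,4],
  ∂[1,2,4] = [2,4] − [1,4] + [1,2].
The 10×5 boundary matrix has rank 5 and Smith normal form diag(1,1,1,1,1).

Computing H_k = (kernel of ∂_k) / (image of ∂_{k+1}):

  H_0: rank C_0 − rank ∂_1 = 5 − 4 = 1, and the invariant factors of ∂_1 are all 1, so H_0 = Z.
  H_1: rank ker ∂_1 − rank ∂_2 = (10 − 4) − 5 = 1, and the invariant factors of ∂_2 are all 1, so H_1 = Z.
  H_2: rank ker ∂_2 − rank ∂_3 = (5 − 5) − 0 = 0, and there is no ∂_3, so H_2 = 0.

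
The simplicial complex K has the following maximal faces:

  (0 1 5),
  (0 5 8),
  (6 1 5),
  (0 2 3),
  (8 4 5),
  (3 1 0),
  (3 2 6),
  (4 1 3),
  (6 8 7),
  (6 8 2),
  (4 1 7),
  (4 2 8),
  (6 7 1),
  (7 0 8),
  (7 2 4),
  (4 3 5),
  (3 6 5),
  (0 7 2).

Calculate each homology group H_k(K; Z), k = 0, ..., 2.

Take the total order 0 < 1 < 2 < 3 < 4 < 5 < 6 < 7 < 8 on the vertex set. Then K (dimension 2) consists of the simplices:

  0-simplices (9): [0], [1], [2], [3], [4], [5], [6], [7], [8]
  1-simplices (27): (27 of them)
  2-simplices (18): [0,1,3], [0,1,5], [0,2,3], [0,2,7], [0,5,8], [0,7,8], [1,3,4], [1,4,7], [1,5,6], [1,6,7], [2,3,6], [2,4,7], [2,4,8], [2,6,8], [3,4,5], [3,5,6], [4,5,8], [6,7,8]

giving chain groups C_0 ≅ Z^9, C_1 ≅ Z^27, C_2 ≅ Z^18.

Boundary ∂_1: C_1 → C_0 maps an edge to its endpoints' difference, ∂[p,q] = q − p. For instance
  ∂[2,7] = [7] − [2].
The 9×27 boundary matrix has rank 8 and Smith normal form diag(1,1,1,1,1,1,1,1).

Boundary ∂_2: C_2 → C_1 sends each 2-simplex [p,q,r] to [q,r] − [p,r] + [p,q]. For instance
  ∂[2,4,8] = [4,8] − [2,8] + [2,4],
  ∂[2,6,8] = [6,8] − [2,8] + [2,6].
The resulting 27×18 matrix has rank 18, and its Smith normal form has invariant factors (1,1,1,1,1,1,1,1,1,1,1,1,1,1,1,1,1,2).

From H_k ≅ ker(∂_k) / im(∂_{k+1}) we obtain:

  H_0: rank C_0 − rank ∂_1 = 9 − 8 = 1, and the invariant factors of ∂_1 are all 1, so H_0 ≅ Z.
  H_1: rank ker ∂_1 − rank ∂_2 = (27 − 8) − 18 = 1, and ∂_2 has invariant factor 2 > 1, so H_1 ≅ Z ⊕ Z/2.
  H_2: rank ker ∂_2 − rank ∂_3 = (18 − 18) − 0 = 0, and there is no ∂_3, so H_2 ≅ 0.

As a check, the Euler characteristic is 9 − 27 + 18 = 0, which agrees with 1 − 1 + 0 = 0.
(K is a triangulation of the Klein bottle.)

H_0 ≅ Z,  H_1 ≅ Z ⊕ Z/2,  H_2 = 0.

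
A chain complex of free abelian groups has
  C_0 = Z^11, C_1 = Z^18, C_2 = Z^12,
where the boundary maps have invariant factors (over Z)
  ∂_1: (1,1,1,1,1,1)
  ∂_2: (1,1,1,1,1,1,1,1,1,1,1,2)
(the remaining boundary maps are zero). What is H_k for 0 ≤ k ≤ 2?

H_0: b_0 = 11 − 0 − 6 = 5; torsion from ∂_1 factors > 1: none. So H_0 ≅ Z^5.
H_1: b_1 = 18 − 6 − 12 = 0; torsion from ∂_2 factors > 1: [2]. So H_1 ≅ Z_2.
H_2: b_2 = 12 − 12 − 0 = 0; torsion from ∂_3 factors > 1: none. So H_2 ≅ 0.

H_0 ≅ Z^5,  H_1 ≅ Z_2,  H_2 = 0.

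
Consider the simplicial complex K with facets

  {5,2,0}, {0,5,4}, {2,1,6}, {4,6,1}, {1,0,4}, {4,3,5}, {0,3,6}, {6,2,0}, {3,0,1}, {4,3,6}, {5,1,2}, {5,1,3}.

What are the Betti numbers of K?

K has 7 vertices, 18 edges, 12 triangles.
rank ∂_0 = 0, rank ∂_1 = 6 ⇒ b_0 = 7 − 0 − 6 = 1; all invariant factors of ∂_1 are 1 so no torsion. So H_0 ≅ Z.
rank ∂_1 = 6, rank ∂_2 = 12 ⇒ b_1 = 18 − 6 − 12 = 0; ∂_2 has invariant factor(s) [2] giving torsion. So H_1 ≅ Z/2.
rank ∂_2 = 12, rank ∂_3 = 0 ⇒ b_2 = 12 − 12 − 0 = 0. So H_2 ≅ 0.

b_0 = 1, b_1 = 0, b_2 = 0.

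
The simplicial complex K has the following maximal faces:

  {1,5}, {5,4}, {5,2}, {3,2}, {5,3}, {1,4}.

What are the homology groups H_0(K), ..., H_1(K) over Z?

H_0 = Z,  H_1 = Z^2.

Fix the vertex order 1 < 2 < 3 < 4 < 5 and write every simplex with vertices in increasing order. Then dim K = 1 and the simplices of K are:

  0-simplices (5): [1], [2], [3], [4], [5]
  1-simplices (6): [1,4], [1,5], [2,3], [2,5], [3,5], [4,5]

giving chain groups C_0 ≅ Z^5, C_1 ≅ Z^6.

The boundary map ∂_1: C_1 → C_0 sends each edge [p,q] (with p < q) to q − p.
This gives a 5×6 integer matrix of rank 4; reducing to Smith normal form yields diagonal entries (1,1,1,1).

Computing H_k = (kernel of ∂_k) / (image of ∂_{k+1}):

  H_0: rank C_0 − rank ∂_1 = 5 − 4 = 1, and the invariant factors of ∂_1 are all 1, so H_0 = Z.
  H_1: rank ker ∂_1 − rank ∂_2 = (6 − 4) − 0 = 2, and there is no ∂_2, so H_1 = Z^2.

As a check, the Euler characteristic is 5 − 6 = -1, which agrees with 1 − 2 = -1.
(K is a triangulation of a wedge of 2 circles.)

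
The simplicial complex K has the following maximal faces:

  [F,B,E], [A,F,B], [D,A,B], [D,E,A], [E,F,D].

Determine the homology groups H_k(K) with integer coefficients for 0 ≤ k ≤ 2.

H_0 = Z,  H_1 = Z,  H_2 = 0.

Order the vertices as A < B < D < E < F. Listing each simplex with vertices in this order, K has dimension 2 with simplices:

  0-simplices (5): A, B, D, E, F
  1-simplices (10): AB, AD, AE, AF, BD, BE, BF, DE, DF, EF
  2-simplices (5): ABD, ABF, ADE, BEF, DEF

Hence C_0 ≅ Z^5, C_1 ≅ Z^10, C_2 ≅ Z^5.

Boundary ∂_1: C_1 → C_0 sends each edge [p,q] (with p < q) to q − p. For instance
  ∂AE = E − A.
This gives a 5×10 integer matrix of rank 4; reducing to Smith normal form yields diagonal entries (1,1,1,1).

Boundary ∂_2: C_2 → C_1 sends each 2-simplex [p,q,r] to [q,r] − [p,r] + [p,q]. For instance
  ∂ABF = BF − AF + AB,
  ∂ABD = BD − AD + AB.
This gives a 10×5 integer matrix of rank 5; reducing to Smith normal form yields diagonal entries (1,1,1,1,1).

Computing H_k = (kernel of ∂_k) / (image of ∂_{k+1}):

  H_0: rank C_0 − rank ∂_1 = 5 − 4 = 1, and the invariant factors of ∂_1 are all 1, so H_0 ≅ Z.
  H_1: rank ker ∂_1 − rank ∂_2 = (10 − 4) − 5 = 1, and the invariant factors of ∂_2 are all 1, so H_1 ≅ Z.
  H_2: rank ker ∂_2 − rank ∂_3 = (5 − 5) − 0 = 0, and there is no ∂_3, so H_2 ≅ 0.

As a check, the Euler characteristic is 5 − 10 + 5 = 0, which agrees with 1 − 1 + 0 = 0.
(K is a triangulation of the Möbius band.)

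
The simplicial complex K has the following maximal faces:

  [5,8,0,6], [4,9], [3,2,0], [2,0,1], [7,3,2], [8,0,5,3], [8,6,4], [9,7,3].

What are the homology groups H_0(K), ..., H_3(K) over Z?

H_0 = Z,  H_1 = Z,  H_2 = 0,  H_3 = 0.

Order the vertices as 0 < 1 < 2 < 3 < 4 < 5 < 6 < 7 < 8 < 9. Listing each simplex with vertices in this order, K has dimension 3 with simplices:

  0-simplices (10): [0], [1], [2], [3], [4], [5], [6], [7], [8], [9]
  1-simplices (20): [0,1], [0,2], [0,3], [0,5], [0,6], [0,8], [1,2], [2,3], [2,7], [3,5], [3,7], [3,8], [3,9], [4,6], [4,8], [4,9], [5,6], [5,8], [6,8], [7,9]
  2-simplices (12): [0,1,2], [0,2,3], [0,3,5], [0,3,8], [0,5,6], [0,5,8], [0,6,8], [2,3,7], [3,5,8], [3,7,9], [4,6,8], [5,6,8]
  3-simplices (2): [0,3,5,8], [0,5,6,8]

giving chain groups C_0 ≅ Z^10, C_1 ≅ Z^20, C_2 ≅ Z^12, C_3 ≅ Z^2.

Boundary ∂_1: C_1 → C_0 sends each edge [p,q] (with p < q) to q − p.
As a 10×20 matrix over Z this has rank 9, with invariant factors (1,1,1,1,1,1,1,1,1).

∂_2: C_2 → C_1 maps a triangle to the signed sum of its edges. For instance
  ∂[3,7,9] = [7,9] − [3,9] + [3,7],
  ∂[0,1,2] = [1,2] − [0,2] + [0,1].
The resulting 20×12 matrix has rank 10, and its Smith normal form has invariant factors (1,1,1,1,1,1,1,1,1,1).

∂_3: C_3 → C_2 sends each 3-simplex σ to the alternating sum Σ_i (−1)^i (σ with its i-th vertex removed). For instance
  ∂[0,5,6,8] = [5,6,8] − [0,6,8] + [0,5,8] − [0,5,6],
  ∂[0,3,5,8] = [3,5,8] − [0,5,8] + [0,3,8] − [0,3,5].
This gives a 12×2 integer matrix of rank 2; reducing to Smith normal form yields diagonal entries (1,1).

Reading off H_k = ker ∂_k / im ∂_{k+1}:

  H_0: rank C_0 − rank ∂_1 = 10 − 9 = 1, and the invariant factors of ∂_1 are all 1, so H_0 ≅ Z.
  H_1: rank ker ∂_1 − rank ∂_2 = (20 − 9) − 10 = 1, and the invariant factors of ∂_2 are all 1, so H_1 ≅ Z.
  H_2: rank ker ∂_2 − rank ∂_3 = (12 − 10) − 2 = 0, and the invariant factors of ∂_3 are all 1, so H_2 ≅ 0.
  H_3: rank ker ∂_3 − rank ∂_4 = (2 − 2) − 0 = 0, and there is no ∂_4, so H_3 ≅ 0.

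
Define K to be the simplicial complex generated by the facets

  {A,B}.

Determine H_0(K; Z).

H_0 ≅ Z.

We work with the vertex ordering A < B. The simplices of K, each written with vertices in increasing order, are:

  0-simplices (2): A, B
  1-simplices (1): AB

giving chain groups C_0 ≅ Z^2, C_1 ≅ Z^1.

∂_1: C_1 → C_0 sends each edge [p,q] (with p < q) to q − p. For instance
  ∂AB = B − A.
The 2×1 boundary matrix has rank 1 and Smith normal form diag(1).

Computing H_k = (kernel of ∂_k) / (image of ∂_{k+1}):

  H_0: rank C_0 − rank ∂_1 = 2 − 1 = 1, and the invariant factors of ∂_1 are all 1, so H_0 = Z.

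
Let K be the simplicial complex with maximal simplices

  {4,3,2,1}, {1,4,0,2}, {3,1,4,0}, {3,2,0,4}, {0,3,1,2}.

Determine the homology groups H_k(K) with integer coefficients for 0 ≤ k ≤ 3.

We work with the vertex ordering 0 < 1 < 2 < 3 < 4. The simplices of K, each written with vertices in increasing order, are:

  0-simplices (5): [0], [1], [2], [3], [4]
  1-simplices (10): [0,1], [0,2], [0,3], [0,4], [1,2], [1,3], [1,4], [2,3], [2,4], [3,4]
  2-simplices (10): [0,1,2], [0,1,3], [0,1,4], [0,2,3], [0,2,4], [0,3,4], [1,2,3], [1,2,4], [1,3,4], [2,3,4]
  3-simplices (5): [0,1,2,3], [0,1,2,4], [0,1,3,4], [0,2,3,4], [1,2,3,4]

Hence C_0 ≅ Z^5, C_1 ≅ Z^10, C_2 ≅ Z^10, C_3 ≅ Z^5.

∂_1: C_1 → C_0 is given by ∂[p,q] = [q] − [p].
This gives a 5×10 integer matrix of rank 4; reducing to Smith normal form yields diagonal entries (1,1,1,1).

∂_2: C_2 → C_1 sends each 2-simplex [p,q,r] to [q,r] − [p,r] + [p,q]. For instance
  ∂[1,2,3] = [2,3] − [1,3] + [1,2],
  ∂[1,3,4] = [3,4] − [1,4] + [1,3].
The 10×10 boundary matrix has rank 6 and Smith normal form diag(1,1,1,1,1,1).

The boundary map ∂_3: C_3 → C_2 sends each 3-simplex σ to the alternating sum Σ_i (−1)^i (σ with its i-th vertex removed). For instance
  ∂[0,1,3,4] = [1,3,4] − [0,3,4] + [0,1,4] − [0,1,3],
  ∂[0,1,2,3] = [1,2,3] − [0,2,3] + [0,1,3] − [0,1,2].
As a 10×5 matrix over Z this has rank 4, with invariant factors (1,1,1,1).

Now H_k = ker ∂_k / im ∂_{k+1}, so:

  H_0: rank C_0 − rank ∂_1 = 5 − 4 = 1, and the invariant factors of ∂_1 are all 1, so H_0 = Z.
  H_1: rank ker ∂_1 − rank ∂_2 = (10 − 4) − 6 = 0, and the invariant factors of ∂_2 are all 1, so H_1 = 0.
  H_2: rank ker ∂_2 − rank ∂_3 = (10 − 6) − 4 = 0, and the invariant factors of ∂_3 are all 1, so H_2 = 0.
  H_3: rank ker ∂_3 − rank ∂_4 = (5 − 4) − 0 = 1, and there is no ∂_4, so H_3 = Z.

(K is a triangulation of the 3-sphere S^3.)

H_0 ≅ Z,  H_1 = 0,  H_2 = 0,  H_3 ≅ Z.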